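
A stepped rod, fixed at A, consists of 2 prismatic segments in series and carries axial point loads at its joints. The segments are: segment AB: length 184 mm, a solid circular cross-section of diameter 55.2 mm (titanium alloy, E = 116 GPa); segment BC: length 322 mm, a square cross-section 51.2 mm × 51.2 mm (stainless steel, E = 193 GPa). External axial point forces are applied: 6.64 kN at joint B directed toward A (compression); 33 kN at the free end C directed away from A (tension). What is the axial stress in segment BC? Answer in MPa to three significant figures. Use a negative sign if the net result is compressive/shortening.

12.6 MPa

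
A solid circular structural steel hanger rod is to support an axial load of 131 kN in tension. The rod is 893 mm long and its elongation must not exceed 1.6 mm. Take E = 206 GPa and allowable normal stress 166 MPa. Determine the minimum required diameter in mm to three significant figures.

Required area A ≥ P/σ_allow = 131000/166 = 789.2 mm².
For a solid circular section, d ≥ √(4A/π) = 31.7 mm.
Elongation limit: A ≥ PL/(Eδ_allow) = 131000·893/(206000·1.6) = 354.9 mm² ⇒ d ≥ 21.26 mm.
The stress limit governs.

31.7 mm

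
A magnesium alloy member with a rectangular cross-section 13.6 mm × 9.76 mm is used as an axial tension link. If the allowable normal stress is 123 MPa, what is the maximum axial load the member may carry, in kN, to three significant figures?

16.3 kN

A = 132.7 mm².
P_max = σ_allow · A = 123 · 132.7 = 16330 N = 16.33 kN.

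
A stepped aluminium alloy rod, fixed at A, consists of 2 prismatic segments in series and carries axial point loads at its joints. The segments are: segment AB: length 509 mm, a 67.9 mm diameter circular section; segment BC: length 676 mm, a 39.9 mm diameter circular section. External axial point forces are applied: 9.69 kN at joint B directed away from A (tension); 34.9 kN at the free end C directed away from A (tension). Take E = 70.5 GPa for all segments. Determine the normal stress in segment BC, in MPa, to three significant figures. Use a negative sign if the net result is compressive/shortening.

27.9 MPa

Internal axial forces (sectioning from the free end, tension +): N_BC = 34.9 kN, N_AB = 44.59 kN.
A_BC = 1250 mm².
σ_BC = N_BC/A_BC = 34900/1250 = 27.91 MPa.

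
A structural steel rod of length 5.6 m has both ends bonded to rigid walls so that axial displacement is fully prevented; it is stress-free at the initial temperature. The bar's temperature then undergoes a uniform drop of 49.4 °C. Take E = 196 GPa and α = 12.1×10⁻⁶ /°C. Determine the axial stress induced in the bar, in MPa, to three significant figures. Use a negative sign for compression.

Free thermal expansion αLΔT = 12.1e-6 · 5600 · -49.4 = -3.347 mm.
The walls impose strain ε = −(-3.347)/5600 = 5.9774e-04; σ = Eε = 196000 · 5.9774e-04 = 117.2 MPa.

117 MPa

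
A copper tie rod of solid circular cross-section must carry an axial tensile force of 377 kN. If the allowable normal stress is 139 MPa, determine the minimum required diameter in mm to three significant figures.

58.8 mm

Required area A ≥ P/σ_allow = 377000/139 = 2712 mm².
For a solid circular section, d ≥ √(4A/π) = 58.76 mm.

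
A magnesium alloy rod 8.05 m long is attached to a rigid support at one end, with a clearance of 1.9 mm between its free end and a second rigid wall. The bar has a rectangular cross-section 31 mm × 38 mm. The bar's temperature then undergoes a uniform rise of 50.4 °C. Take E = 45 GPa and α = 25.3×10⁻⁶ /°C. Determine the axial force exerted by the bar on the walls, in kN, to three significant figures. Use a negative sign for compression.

-55.1 kN

Free thermal expansion αLΔT = 25.3e-6 · 8050 · 50.4 = 10.26 mm.
The walls engage after the gap closes; constrained expansion = 10.26 − 1.9 = 8.365 mm.
The walls impose strain ε = −(8.365)/8050 = -1.0391e-03; σ = Eε = 45000 · -1.0391e-03 = -46.76 MPa.
Wall reaction R = σ·A = -46.76·1178 = -55080 N = -55.08 kN.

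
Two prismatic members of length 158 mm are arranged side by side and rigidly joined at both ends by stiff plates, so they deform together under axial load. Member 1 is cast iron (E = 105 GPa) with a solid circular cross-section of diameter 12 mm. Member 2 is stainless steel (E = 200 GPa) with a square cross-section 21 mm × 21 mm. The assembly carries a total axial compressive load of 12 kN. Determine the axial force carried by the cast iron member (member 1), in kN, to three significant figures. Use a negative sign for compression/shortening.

-1.42 kN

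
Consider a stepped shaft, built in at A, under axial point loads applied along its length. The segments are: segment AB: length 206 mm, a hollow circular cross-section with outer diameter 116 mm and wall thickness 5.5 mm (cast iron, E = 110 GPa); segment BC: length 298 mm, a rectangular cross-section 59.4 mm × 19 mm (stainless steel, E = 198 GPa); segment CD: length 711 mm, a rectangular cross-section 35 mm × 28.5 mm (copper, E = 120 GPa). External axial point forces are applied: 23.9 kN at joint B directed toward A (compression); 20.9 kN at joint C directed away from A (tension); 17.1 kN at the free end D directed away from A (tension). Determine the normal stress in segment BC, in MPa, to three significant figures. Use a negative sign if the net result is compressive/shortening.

Internal axial forces (sectioning from the free end, tension +): N_CD = 17.1 kN, N_BC = 38 kN, N_AB = 14.1 kN.
A_BC = 1129 mm².
σ_BC = N_BC/A_BC = 38000/1129 = 33.67 MPa.

33.7 MPa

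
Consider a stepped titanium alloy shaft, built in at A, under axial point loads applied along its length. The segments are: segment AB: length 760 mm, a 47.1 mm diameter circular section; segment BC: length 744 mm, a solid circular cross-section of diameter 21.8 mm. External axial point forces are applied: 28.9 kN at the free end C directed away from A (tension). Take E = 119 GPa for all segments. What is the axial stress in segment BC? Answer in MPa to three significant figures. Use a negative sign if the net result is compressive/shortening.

Internal axial forces (sectioning from the free end, tension +): N_BC = 28.9 kN, N_AB = 28.9 kN.
A_BC = 373.3 mm².
σ_BC = N_BC/A_BC = 28900/373.3 = 77.43 MPa.

77.4 MPa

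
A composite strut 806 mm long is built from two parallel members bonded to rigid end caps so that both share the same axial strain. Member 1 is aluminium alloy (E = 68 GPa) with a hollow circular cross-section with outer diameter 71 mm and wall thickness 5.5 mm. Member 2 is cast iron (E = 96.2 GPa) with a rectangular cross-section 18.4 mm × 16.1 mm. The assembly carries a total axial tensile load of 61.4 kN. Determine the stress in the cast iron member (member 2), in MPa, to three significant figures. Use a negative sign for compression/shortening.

A_1 = 1132 mm².
A_2 = 296.2 mm².
Equal strain + equilibrium ⇒ each member carries load in proportion to AE: A₁E₁ = 76960000 N, A₂E₂ = 28500000 N, ΣAE = 105500000 N.
σ₂ = P·E₂/ΣAE = 61400·96200/105500000 = 56.01 MPa.

56.0 MPa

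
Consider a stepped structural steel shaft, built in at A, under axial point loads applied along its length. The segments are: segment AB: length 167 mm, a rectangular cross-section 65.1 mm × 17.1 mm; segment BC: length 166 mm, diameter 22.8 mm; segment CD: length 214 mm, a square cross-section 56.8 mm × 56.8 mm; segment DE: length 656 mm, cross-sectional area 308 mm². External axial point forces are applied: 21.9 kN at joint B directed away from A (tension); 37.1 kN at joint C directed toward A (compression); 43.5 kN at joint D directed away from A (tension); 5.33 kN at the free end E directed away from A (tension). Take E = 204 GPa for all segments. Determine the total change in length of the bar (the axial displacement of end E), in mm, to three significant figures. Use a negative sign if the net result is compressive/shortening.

0.120 mm

Internal axial forces (sectioning from the free end, tension +): N_DE = 5.33 kN, N_CD = 48.83 kN, N_BC = 11.73 kN, N_AB = 33.63 kN.
A_AB = 1113 mm².
A_BC = 408.3 mm².
A_CD = 3226 mm².
δ_AB = 33630·167/(1113·204000) = 0.02473 mm
δ_BC = 11730·166/(408.3·204000) = 0.02338 mm
δ_CD = 48830·214/(3226·204000) = 0.01588 mm
δ_DE = 5330·656/(308·204000) = 0.05565 mm
δ = Σδ_i = 0.1196 mm.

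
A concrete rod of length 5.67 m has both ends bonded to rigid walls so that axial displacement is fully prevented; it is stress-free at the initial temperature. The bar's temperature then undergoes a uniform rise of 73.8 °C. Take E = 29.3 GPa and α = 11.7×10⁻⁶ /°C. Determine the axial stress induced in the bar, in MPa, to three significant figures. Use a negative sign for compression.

-25.3 MPa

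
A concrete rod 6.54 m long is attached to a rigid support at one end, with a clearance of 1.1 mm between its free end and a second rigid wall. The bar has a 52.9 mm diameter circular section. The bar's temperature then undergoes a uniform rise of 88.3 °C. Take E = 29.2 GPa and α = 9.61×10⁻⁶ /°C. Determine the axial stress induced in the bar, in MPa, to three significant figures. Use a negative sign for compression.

Free thermal expansion αLΔT = 9.61e-6 · 6540 · 88.3 = 5.55 mm.
The walls engage after the gap closes; constrained expansion = 5.55 − 1.1 = 4.45 mm.
The walls impose strain ε = −(4.45)/6540 = -6.8037e-04; σ = Eε = 29200 · -6.8037e-04 = -19.87 MPa.

-19.9 MPa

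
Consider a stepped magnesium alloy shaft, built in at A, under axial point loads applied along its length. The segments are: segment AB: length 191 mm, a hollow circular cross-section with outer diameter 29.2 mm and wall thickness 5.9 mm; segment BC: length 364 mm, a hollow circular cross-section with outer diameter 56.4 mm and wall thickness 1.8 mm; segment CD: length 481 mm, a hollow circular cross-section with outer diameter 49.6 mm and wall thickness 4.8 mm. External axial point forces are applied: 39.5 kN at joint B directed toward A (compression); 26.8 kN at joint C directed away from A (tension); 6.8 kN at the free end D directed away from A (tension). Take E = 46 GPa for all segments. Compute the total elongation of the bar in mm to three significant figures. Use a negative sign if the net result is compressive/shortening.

Internal axial forces (sectioning from the free end, tension +): N_CD = 6.8 kN, N_BC = 33.6 kN, N_AB = -5.9 kN.
A_AB = 431.9 mm².
A_BC = 308.8 mm².
A_CD = 675.6 mm².
δ_AB = -5900·191/(431.9·46000) = -0.05672 mm
δ_BC = 33600·364/(308.8·46000) = 0.8611 mm
δ_CD = 6800·481/(675.6·46000) = 0.1053 mm
δ = Σδ_i = 0.9097 mm.

0.910 mm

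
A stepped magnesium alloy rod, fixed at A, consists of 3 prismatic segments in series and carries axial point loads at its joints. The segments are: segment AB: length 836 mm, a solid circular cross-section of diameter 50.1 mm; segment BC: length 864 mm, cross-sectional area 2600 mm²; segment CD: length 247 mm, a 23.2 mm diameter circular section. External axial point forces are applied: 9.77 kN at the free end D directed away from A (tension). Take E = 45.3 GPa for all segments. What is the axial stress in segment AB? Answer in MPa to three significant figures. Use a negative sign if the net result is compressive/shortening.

4.96 MPa

Internal axial forces (sectioning from the free end, tension +): N_CD = 9.77 kN, N_BC = 9.77 kN, N_AB = 9.77 kN.
A_AB = 1971 mm².
σ_AB = N_AB/A_AB = 9770/1971 = 4.956 MPa.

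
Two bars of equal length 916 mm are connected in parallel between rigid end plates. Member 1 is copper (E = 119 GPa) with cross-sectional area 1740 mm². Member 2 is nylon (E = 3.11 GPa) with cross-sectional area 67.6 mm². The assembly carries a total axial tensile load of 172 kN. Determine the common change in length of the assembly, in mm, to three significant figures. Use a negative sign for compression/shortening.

0.760 mm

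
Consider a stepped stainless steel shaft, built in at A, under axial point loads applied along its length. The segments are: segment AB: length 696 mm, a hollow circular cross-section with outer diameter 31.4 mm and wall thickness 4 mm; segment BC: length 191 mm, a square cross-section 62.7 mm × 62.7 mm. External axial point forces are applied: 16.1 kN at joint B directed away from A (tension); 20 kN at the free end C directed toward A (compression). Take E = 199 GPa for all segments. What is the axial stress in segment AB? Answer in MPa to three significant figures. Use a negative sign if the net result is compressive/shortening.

Internal axial forces (sectioning from the free end, tension +): N_BC = -20 kN, N_AB = -3.9 kN.
A_AB = 344.3 mm².
σ_AB = N_AB/A_AB = -3900/344.3 = -11.33 MPa.

-11.3 MPa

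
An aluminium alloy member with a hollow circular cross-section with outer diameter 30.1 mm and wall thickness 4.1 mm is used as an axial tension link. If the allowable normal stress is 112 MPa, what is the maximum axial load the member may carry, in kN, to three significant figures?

37.5 kN

A = 334.9 mm².
P_max = σ_allow · A = 112 · 334.9 = 37510 N = 37.51 kN.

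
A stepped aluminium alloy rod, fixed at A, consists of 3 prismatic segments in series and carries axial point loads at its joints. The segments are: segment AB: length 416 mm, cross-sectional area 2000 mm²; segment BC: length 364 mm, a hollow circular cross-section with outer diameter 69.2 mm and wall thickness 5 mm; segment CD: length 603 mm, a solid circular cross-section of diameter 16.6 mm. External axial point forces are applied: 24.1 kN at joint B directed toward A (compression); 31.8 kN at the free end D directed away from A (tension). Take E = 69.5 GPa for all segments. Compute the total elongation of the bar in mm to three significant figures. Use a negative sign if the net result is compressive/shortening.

Internal axial forces (sectioning from the free end, tension +): N_CD = 31.8 kN, N_BC = 31.8 kN, N_AB = 7.7 kN.
A_BC = 1008 mm².
A_CD = 216.4 mm².
δ_AB = 7700·416/(2000·69500) = 0.02304 mm
δ_BC = 31800·364/(1008·69500) = 0.1652 mm
δ_CD = 31800·603/(216.4·69500) = 1.275 mm
δ = Σδ_i = 1.463 mm.

1.46 mm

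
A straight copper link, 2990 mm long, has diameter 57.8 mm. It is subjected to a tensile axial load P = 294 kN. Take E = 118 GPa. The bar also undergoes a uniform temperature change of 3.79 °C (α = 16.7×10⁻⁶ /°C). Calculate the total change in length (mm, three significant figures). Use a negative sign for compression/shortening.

3.03 mm

A = 2624 mm².
δ_mech = NL/(AE) = 294000·2990/(2624·118000) = 2.839 mm.
δ_thermal = αLΔT = 16.7e-6·2990·3.79 = 0.1892 mm.
δ = δ_mech + δ_thermal = 3.028 mm.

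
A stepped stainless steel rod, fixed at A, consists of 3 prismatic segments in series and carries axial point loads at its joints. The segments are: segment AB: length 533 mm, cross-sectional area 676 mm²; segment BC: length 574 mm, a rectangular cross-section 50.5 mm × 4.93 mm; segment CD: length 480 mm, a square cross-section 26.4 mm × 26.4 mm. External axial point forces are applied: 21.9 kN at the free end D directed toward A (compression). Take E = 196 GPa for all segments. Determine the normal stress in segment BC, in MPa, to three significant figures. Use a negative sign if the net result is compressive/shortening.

Internal axial forces (sectioning from the free end, tension +): N_CD = -21.9 kN, N_BC = -21.9 kN, N_AB = -21.9 kN.
A_BC = 249 mm².
σ_BC = N_BC/A_BC = -21900/249 = -87.96 MPa.

-88.0 MPa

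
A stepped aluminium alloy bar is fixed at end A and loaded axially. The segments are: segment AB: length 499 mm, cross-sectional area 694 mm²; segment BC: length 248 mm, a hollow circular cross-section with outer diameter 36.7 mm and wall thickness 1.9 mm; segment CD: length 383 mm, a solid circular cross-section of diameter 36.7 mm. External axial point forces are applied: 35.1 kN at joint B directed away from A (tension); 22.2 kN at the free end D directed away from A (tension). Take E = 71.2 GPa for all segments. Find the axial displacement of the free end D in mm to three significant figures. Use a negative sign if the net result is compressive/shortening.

Internal axial forces (sectioning from the free end, tension +): N_CD = 22.2 kN, N_BC = 22.2 kN, N_AB = 57.3 kN.
A_BC = 207.7 mm².
A_CD = 1058 mm².
δ_AB = 57300·499/(694·71200) = 0.5786 mm
δ_BC = 22200·248/(207.7·71200) = 0.3723 mm
δ_CD = 22200·383/(1058·71200) = 0.1129 mm
δ = Σδ_i = 1.064 mm.

1.06 mm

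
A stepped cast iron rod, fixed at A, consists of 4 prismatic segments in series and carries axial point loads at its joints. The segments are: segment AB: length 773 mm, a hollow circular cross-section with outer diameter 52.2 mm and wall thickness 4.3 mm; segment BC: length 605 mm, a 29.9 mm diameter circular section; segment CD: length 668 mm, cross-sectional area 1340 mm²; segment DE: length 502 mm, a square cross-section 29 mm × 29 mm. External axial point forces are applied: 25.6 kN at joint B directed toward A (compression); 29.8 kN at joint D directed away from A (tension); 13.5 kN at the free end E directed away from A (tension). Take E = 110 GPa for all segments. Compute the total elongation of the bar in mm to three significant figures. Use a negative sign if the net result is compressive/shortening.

Internal axial forces (sectioning from the free end, tension +): N_DE = 13.5 kN, N_CD = 43.3 kN, N_BC = 43.3 kN, N_AB = 17.7 kN.
A_AB = 647.1 mm².
A_BC = 702.2 mm².
A_DE = 841 mm².
δ_AB = 17700·773/(647.1·110000) = 0.1922 mm
δ_BC = 43300·605/(702.2·110000) = 0.3392 mm
δ_CD = 43300·668/(1340·110000) = 0.1962 mm
δ_DE = 13500·502/(841·110000) = 0.07326 mm
δ = Σδ_i = 0.8009 mm.

0.801 mm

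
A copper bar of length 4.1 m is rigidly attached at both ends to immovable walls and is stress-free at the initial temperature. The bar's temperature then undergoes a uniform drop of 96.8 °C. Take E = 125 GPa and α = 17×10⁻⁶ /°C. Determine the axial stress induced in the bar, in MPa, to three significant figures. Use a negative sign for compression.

206 MPa

Free thermal expansion αLΔT = 17e-6 · 4100 · -96.8 = -6.747 mm.
The walls impose strain ε = −(-6.747)/4100 = 1.6456e-03; σ = Eε = 125000 · 1.6456e-03 = 205.7 MPa.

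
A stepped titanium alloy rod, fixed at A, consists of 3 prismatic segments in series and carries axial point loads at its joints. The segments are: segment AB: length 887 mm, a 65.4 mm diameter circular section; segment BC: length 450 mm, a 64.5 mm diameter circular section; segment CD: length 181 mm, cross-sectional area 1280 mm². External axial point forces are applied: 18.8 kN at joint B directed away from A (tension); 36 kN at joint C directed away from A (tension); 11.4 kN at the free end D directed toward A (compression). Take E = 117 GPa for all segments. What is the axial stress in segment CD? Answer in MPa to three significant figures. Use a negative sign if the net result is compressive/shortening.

-8.91 MPa

Internal axial forces (sectioning from the free end, tension +): N_CD = -11.4 kN, N_BC = 24.6 kN, N_AB = 43.4 kN.
σ_CD = N_CD/A_CD = -11400/1280 = -8.906 MPa.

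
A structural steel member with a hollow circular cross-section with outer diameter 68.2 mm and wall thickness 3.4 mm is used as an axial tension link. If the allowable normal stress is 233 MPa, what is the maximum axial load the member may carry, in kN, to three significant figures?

161 kN

A = 692.2 mm².
P_max = σ_allow · A = 233 · 692.2 = 161300 N = 161.3 kN.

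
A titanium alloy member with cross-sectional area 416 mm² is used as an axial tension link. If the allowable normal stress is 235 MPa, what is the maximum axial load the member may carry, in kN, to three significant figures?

97.8 kN

P_max = σ_allow · A = 235 · 416 = 97760 N = 97.76 kN.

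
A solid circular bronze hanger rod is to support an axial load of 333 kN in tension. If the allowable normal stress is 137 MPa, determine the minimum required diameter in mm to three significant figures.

55.6 mm

Required area A ≥ P/σ_allow = 333000/137 = 2431 mm².
For a solid circular section, d ≥ √(4A/π) = 55.63 mm.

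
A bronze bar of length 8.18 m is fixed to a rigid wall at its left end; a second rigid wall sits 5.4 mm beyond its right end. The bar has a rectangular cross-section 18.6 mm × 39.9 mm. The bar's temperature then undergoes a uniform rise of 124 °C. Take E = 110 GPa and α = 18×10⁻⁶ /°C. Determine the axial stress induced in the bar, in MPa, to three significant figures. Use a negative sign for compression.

-173 MPa

Free thermal expansion αLΔT = 18e-6 · 8180 · 124 = 18.26 mm.
The walls engage after the gap closes; constrained expansion = 18.26 − 5.4 = 12.86 mm.
The walls impose strain ε = −(12.86)/8180 = -1.5719e-03; σ = Eε = 110000 · -1.5719e-03 = -172.9 MPa.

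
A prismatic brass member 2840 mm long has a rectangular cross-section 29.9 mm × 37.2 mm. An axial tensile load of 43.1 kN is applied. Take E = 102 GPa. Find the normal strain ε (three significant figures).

3.80e-04

A = 1112 mm².
σ = N/A = 38.75 MPa; ε = σ/E = 38.75/102000 = 3.799e-04.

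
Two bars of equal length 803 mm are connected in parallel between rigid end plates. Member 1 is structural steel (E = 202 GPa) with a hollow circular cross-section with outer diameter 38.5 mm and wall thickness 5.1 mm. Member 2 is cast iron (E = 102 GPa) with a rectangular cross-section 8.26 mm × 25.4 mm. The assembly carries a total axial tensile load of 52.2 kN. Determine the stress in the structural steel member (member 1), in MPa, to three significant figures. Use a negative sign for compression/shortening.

81.4 MPa

A_1 = 535.1 mm².
A_2 = 209.8 mm².
Equal strain + equilibrium ⇒ each member carries load in proportion to AE: A₁E₁ = 108100000 N, A₂E₂ = 21400000 N, ΣAE = 129500000 N.
σ₁ = P·E₁/ΣAE = 52200·202000/129500000 = 81.43 MPa.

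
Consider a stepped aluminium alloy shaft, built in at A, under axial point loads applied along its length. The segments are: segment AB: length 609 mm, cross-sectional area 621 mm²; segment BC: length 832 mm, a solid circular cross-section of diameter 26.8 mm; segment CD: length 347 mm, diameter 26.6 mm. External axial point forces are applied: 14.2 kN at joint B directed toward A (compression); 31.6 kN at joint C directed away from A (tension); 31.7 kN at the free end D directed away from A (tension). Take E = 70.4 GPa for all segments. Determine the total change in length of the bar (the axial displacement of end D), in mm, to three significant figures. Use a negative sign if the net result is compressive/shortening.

2.29 mm

Internal axial forces (sectioning from the free end, tension +): N_CD = 31.7 kN, N_BC = 63.3 kN, N_AB = 49.1 kN.
A_BC = 564.1 mm².
A_CD = 555.7 mm².
δ_AB = 49100·609/(621·70400) = 0.684 mm
δ_BC = 63300·832/(564.1·70400) = 1.326 mm
δ_CD = 31700·347/(555.7·70400) = 0.2812 mm
δ = Σδ_i = 2.291 mm.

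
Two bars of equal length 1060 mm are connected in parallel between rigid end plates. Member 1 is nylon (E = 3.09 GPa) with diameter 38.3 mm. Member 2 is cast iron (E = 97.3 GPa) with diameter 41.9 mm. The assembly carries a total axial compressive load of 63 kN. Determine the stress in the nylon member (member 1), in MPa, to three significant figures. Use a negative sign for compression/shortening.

-1.41 MPa

A_1 = 1152 mm².
A_2 = 1379 mm².
Equal strain + equilibrium ⇒ each member carries load in proportion to AE: A₁E₁ = 3560000 N, A₂E₂ = 134200000 N, ΣAE = 137700000 N.
σ₁ = P·E₁/ΣAE = -63000·3090/137700000 = -1.413 MPa.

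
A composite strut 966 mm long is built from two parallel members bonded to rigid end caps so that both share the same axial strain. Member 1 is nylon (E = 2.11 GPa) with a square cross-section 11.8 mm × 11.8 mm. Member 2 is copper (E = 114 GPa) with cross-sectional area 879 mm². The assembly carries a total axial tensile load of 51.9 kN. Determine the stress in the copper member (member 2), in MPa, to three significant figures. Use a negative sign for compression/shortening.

58.9 MPa

A_1 = 139.2 mm².
Equal strain + equilibrium ⇒ each member carries load in proportion to AE: A₁E₁ = 293800 N, A₂E₂ = 100200000 N, ΣAE = 100500000 N.
σ₂ = P·E₂/ΣAE = 51900·114000/100500000 = 58.87 MPa.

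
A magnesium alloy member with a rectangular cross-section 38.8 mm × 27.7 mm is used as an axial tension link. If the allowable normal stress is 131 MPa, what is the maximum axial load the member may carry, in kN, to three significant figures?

141 kN

A = 1075 mm².
P_max = σ_allow · A = 131 · 1075 = 140800 N = 140.8 kN.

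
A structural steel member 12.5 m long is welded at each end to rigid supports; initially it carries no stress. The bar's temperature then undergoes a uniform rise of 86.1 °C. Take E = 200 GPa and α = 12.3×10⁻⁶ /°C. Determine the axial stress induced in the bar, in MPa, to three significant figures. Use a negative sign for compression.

Free thermal expansion αLΔT = 12.3e-6 · 12500 · 86.1 = 13.24 mm.
The walls impose strain ε = −(13.24)/12500 = -1.0590e-03; σ = Eε = 200000 · -1.0590e-03 = -211.8 MPa.

-212 MPa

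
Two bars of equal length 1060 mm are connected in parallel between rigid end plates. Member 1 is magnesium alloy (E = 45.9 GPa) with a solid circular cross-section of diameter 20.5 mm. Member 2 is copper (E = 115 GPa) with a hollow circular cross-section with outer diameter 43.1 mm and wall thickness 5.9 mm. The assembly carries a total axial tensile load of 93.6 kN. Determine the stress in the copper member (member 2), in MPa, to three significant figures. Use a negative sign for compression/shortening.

114 MPa

A_1 = 330.1 mm².
A_2 = 689.5 mm².
Equal strain + equilibrium ⇒ each member carries load in proportion to AE: A₁E₁ = 15150000 N, A₂E₂ = 79290000 N, ΣAE = 94440000 N.
σ₂ = P·E₂/ΣAE = 93600·115000/94440000 = 114 MPa.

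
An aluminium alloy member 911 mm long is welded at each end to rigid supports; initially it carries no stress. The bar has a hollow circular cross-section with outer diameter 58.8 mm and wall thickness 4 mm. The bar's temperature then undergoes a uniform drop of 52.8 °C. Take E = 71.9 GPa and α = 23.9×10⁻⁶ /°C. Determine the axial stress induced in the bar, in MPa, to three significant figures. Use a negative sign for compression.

90.7 MPa

Free thermal expansion αLΔT = 23.9e-6 · 911 · -52.8 = -1.15 mm.
The walls impose strain ε = −(-1.15)/911 = 1.2619e-03; σ = Eε = 71900 · 1.2619e-03 = 90.73 MPa.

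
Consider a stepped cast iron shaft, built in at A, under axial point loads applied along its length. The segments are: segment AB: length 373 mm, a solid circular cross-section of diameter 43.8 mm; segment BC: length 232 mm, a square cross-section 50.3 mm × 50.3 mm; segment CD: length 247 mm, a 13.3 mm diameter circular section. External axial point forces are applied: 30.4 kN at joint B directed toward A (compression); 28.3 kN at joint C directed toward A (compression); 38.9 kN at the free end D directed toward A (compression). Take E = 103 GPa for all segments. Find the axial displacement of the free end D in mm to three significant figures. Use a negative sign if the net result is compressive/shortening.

Internal axial forces (sectioning from the free end, tension +): N_CD = -38.9 kN, N_BC = -67.2 kN, N_AB = -97.6 kN.
A_AB = 1507 mm².
A_BC = 2530 mm².
A_CD = 138.9 mm².
δ_AB = -97600·373/(1507·103000) = -0.2346 mm
δ_BC = -67200·232/(2530·103000) = -0.05983 mm
δ_CD = -38900·247/(138.9·103000) = -0.6715 mm
δ = Σδ_i = -0.9659 mm.

-0.966 mm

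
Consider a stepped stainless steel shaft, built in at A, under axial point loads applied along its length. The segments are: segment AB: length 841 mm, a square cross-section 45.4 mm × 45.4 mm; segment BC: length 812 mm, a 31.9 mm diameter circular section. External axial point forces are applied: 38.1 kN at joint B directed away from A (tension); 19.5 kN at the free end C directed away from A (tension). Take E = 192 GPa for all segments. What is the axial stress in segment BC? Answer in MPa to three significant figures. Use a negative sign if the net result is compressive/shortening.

24.4 MPa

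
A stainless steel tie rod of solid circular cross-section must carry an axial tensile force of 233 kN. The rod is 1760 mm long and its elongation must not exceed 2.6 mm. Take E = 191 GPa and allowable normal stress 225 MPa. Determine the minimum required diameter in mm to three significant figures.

36.3 mm

Required area A ≥ P/σ_allow = 233000/225 = 1036 mm².
For a solid circular section, d ≥ √(4A/π) = 36.31 mm.
Elongation limit: A ≥ PL/(Eδ_allow) = 233000·1760/(191000·2.6) = 825.8 mm² ⇒ d ≥ 32.43 mm.
The stress limit governs.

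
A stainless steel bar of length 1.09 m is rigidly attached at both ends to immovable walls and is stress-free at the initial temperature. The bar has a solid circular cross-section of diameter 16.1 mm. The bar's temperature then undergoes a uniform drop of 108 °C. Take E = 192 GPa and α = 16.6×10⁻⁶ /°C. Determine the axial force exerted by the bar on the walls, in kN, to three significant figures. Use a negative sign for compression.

70.1 kN

Free thermal expansion αLΔT = 16.6e-6 · 1090 · -108 = -1.954 mm.
The walls impose strain ε = −(-1.954)/1090 = 1.7928e-03; σ = Eε = 192000 · 1.7928e-03 = 344.2 MPa.
Wall reaction R = σ·A = 344.2·203.6 = 70080 N = 70.08 kN.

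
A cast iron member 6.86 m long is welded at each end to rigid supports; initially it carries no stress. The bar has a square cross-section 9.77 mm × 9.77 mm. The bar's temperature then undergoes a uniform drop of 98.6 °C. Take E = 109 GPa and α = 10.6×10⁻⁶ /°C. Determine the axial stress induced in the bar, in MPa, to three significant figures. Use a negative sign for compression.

Free thermal expansion αLΔT = 10.6e-6 · 6860 · -98.6 = -7.17 mm.
The walls impose strain ε = −(-7.17)/6860 = 1.0452e-03; σ = Eε = 109000 · 1.0452e-03 = 113.9 MPa.

114 MPa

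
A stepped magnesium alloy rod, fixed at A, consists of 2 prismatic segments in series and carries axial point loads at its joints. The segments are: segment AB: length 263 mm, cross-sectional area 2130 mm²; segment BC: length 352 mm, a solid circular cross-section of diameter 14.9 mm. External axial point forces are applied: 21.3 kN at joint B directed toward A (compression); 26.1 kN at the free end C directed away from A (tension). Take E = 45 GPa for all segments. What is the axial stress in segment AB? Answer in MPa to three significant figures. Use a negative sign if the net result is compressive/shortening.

Internal axial forces (sectioning from the free end, tension +): N_BC = 26.1 kN, N_AB = 4.8 kN.
σ_AB = N_AB/A_AB = 4800/2130 = 2.254 MPa.

2.25 MPa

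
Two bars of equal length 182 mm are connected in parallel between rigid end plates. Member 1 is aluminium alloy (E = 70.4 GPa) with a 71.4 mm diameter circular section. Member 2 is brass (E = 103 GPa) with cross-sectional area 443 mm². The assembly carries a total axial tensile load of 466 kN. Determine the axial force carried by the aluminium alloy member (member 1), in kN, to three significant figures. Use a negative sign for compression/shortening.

A_1 = 4004 mm².
Equal strain + equilibrium ⇒ each member carries load in proportion to AE: A₁E₁ = 281900000 N, A₂E₂ = 45630000 N, ΣAE = 327500000 N.
F₁ = P·A₁E₁/ΣAE = 466000·281900000/327500000 = 401100 N.

401 kN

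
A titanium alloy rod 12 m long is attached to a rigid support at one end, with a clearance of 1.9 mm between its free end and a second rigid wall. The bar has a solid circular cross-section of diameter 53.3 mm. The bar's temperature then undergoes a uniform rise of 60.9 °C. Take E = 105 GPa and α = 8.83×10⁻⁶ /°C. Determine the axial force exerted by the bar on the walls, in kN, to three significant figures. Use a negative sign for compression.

-88.9 kN

Free thermal expansion αLΔT = 8.83e-6 · 12000 · 60.9 = 6.453 mm.
The walls engage after the gap closes; constrained expansion = 6.453 − 1.9 = 4.553 mm.
The walls impose strain ε = −(4.553)/12000 = -3.7941e-04; σ = Eε = 105000 · -3.7941e-04 = -39.84 MPa.
Wall reaction R = σ·A = -39.84·2231 = -88890 N = -88.89 kN.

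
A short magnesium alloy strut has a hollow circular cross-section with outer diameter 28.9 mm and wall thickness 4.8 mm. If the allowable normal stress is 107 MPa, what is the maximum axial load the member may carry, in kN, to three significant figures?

38.9 kN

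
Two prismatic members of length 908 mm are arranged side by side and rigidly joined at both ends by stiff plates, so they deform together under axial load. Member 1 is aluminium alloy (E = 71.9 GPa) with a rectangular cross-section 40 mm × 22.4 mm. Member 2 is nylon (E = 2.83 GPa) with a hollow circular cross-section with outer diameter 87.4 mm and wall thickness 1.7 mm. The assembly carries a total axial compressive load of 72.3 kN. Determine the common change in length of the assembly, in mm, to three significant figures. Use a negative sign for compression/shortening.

A_1 = 896 mm².
A_2 = 457.7 mm².
Equal strain + equilibrium ⇒ each member carries load in proportion to AE: A₁E₁ = 64420000 N, A₂E₂ = 1295000 N, ΣAE = 65720000 N.
δ = PL/ΣAE = -72300·908/65720000 = -0.9989 mm.

-0.999 mm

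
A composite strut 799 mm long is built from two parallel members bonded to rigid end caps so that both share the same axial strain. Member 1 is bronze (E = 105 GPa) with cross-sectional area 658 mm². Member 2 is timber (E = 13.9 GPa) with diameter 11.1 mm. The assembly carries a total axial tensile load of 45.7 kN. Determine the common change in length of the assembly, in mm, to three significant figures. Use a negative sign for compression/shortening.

0.518 mm

A_2 = 96.77 mm².
Equal strain + equilibrium ⇒ each member carries load in proportion to AE: A₁E₁ = 69090000 N, A₂E₂ = 1345000 N, ΣAE = 70440000 N.
δ = PL/ΣAE = 45700·799/70440000 = 0.5184 mm.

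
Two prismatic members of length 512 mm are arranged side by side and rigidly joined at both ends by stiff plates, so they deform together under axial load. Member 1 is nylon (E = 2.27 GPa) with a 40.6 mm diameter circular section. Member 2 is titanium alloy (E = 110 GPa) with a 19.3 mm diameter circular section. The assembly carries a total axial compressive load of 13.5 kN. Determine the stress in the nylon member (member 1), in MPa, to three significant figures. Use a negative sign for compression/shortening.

A_1 = 1295 mm².
A_2 = 292.6 mm².
Equal strain + equilibrium ⇒ each member carries load in proportion to AE: A₁E₁ = 2939000 N, A₂E₂ = 32180000 N, ΣAE = 35120000 N.
σ₁ = P·E₁/ΣAE = -13500·2270/35120000 = -0.8726 MPa.

-0.873 MPa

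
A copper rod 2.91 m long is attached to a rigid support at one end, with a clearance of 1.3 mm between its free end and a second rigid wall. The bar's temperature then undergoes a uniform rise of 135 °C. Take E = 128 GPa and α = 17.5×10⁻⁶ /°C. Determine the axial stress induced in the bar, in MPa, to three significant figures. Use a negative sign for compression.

Free thermal expansion αLΔT = 17.5e-6 · 2910 · 135 = 6.875 mm.
The walls engage after the gap closes; constrained expansion = 6.875 − 1.3 = 5.575 mm.
The walls impose strain ε = −(5.575)/2910 = -1.9158e-03; σ = Eε = 128000 · -1.9158e-03 = -245.2 MPa.

-245 MPa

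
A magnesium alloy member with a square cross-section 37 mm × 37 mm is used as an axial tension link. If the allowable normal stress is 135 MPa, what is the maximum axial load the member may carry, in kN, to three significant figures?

A = 1369 mm².
P_max = σ_allow · A = 135 · 1369 = 184800 N = 184.8 kN.

185 kN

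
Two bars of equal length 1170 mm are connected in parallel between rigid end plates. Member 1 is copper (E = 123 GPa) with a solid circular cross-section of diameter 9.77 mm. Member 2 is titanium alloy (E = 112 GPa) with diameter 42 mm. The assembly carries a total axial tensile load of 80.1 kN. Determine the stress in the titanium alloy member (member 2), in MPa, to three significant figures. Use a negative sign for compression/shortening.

54.6 MPa

A_1 = 74.97 mm².
A_2 = 1385 mm².
Equal strain + equilibrium ⇒ each member carries load in proportion to AE: A₁E₁ = 9221000 N, A₂E₂ = 155200000 N, ΣAE = 164400000 N.
σ₂ = P·E₂/ΣAE = 80100·112000/164400000 = 54.57 MPa.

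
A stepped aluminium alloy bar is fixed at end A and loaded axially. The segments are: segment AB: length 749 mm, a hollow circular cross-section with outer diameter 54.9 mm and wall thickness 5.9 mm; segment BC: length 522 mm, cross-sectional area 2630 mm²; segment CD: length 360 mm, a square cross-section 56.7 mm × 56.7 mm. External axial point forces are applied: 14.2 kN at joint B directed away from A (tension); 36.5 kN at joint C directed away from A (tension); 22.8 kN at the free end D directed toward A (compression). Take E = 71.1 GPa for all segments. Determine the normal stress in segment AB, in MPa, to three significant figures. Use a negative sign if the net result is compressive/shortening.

Internal axial forces (sectioning from the free end, tension +): N_CD = -22.8 kN, N_BC = 13.7 kN, N_AB = 27.9 kN.
A_AB = 908.2 mm².
σ_AB = N_AB/A_AB = 27900/908.2 = 30.72 MPa.

30.7 MPa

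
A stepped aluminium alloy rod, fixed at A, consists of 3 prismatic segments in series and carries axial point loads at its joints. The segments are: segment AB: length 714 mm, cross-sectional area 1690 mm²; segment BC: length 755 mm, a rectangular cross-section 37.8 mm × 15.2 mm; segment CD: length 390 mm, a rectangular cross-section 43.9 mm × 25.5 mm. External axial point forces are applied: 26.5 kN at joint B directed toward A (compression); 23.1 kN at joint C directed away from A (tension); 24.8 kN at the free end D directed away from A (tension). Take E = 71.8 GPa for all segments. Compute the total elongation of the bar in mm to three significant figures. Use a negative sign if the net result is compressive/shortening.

1.12 mm

Internal axial forces (sectioning from the free end, tension +): N_CD = 24.8 kN, N_BC = 47.9 kN, N_AB = 21.4 kN.
A_BC = 574.6 mm².
A_CD = 1119 mm².
δ_AB = 21400·714/(1690·71800) = 0.1259 mm
δ_BC = 47900·755/(574.6·71800) = 0.8766 mm
δ_CD = 24800·390/(1119·71800) = 0.1203 mm
δ = Σδ_i = 1.123 mm.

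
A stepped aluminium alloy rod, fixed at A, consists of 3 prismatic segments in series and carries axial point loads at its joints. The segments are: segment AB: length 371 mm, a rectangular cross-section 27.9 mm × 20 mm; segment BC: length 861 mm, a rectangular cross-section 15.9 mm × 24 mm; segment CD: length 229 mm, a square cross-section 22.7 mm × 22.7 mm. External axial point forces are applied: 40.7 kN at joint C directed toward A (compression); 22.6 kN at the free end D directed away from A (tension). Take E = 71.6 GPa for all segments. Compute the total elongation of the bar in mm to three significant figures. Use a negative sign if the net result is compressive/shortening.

-0.598 mm

Internal axial forces (sectioning from the free end, tension +): N_CD = 22.6 kN, N_BC = -18.1 kN, N_AB = -18.1 kN.
A_AB = 558 mm².
A_BC = 381.6 mm².
A_CD = 515.3 mm².
δ_AB = -18100·371/(558·71600) = -0.1681 mm
δ_BC = -18100·861/(381.6·71600) = -0.5704 mm
δ_CD = 22600·229/(515.3·71600) = 0.1403 mm
δ = Σδ_i = -0.5982 mm.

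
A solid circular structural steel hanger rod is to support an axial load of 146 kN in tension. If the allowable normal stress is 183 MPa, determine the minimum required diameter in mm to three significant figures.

31.9 mm

Required area A ≥ P/σ_allow = 146000/183 = 797.8 mm².
For a solid circular section, d ≥ √(4A/π) = 31.87 mm.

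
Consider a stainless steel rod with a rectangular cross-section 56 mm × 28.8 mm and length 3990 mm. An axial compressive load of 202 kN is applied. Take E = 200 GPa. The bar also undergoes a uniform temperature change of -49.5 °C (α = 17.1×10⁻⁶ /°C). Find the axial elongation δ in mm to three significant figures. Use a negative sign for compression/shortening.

-5.88 mm

A = 1613 mm².
δ_mech = NL/(AE) = -202000·3990/(1613·200000) = -2.499 mm.
δ_thermal = αLΔT = 17.1e-6·3990·-49.5 = -3.377 mm.
δ = δ_mech + δ_thermal = -5.876 mm.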